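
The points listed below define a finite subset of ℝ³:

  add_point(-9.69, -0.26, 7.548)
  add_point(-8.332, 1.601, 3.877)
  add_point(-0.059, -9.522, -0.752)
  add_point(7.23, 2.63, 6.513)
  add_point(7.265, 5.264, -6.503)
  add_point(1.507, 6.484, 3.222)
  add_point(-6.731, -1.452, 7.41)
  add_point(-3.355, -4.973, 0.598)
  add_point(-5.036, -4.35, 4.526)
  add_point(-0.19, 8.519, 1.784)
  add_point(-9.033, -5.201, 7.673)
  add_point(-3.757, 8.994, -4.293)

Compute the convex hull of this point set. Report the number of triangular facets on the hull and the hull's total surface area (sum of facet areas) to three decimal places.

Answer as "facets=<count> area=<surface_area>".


facets=14 area=724.498

9 of the 12 inputs are extreme points: [0, 1, 2, 3, 4, 7, 9, 10, 11].

Triangle areas on the boundary:
  f1: (p11, p2, p4) → 101.6957
  f2: (p3, p2, p4) → 101.0437
  f3: (p1, p11, p0) → 6.6571
  f4: (p10, p3, p0) → 42.8390
  f5: (p10, p3, p2) → 101.0224
  f6: (p10, p1, p0) → 9.8768
  f7: (p9, p11, p4) → 39.4721
  f8: (p9, p3, p4) → 58.8866
  f9: (p9, p11, p0) → 49.9369
  f10: (p9, p3, p0) → 74.8488
  f11: (p7, p11, p2) → 31.3108
  f12: (p7, p1, p11) → 52.9306
  f13: (p7, p10, p2) → 22.4015
  f14: (p7, p10, p1) → 31.5756
Σ area = 724.498

Euler: V−E+F = 9−21+14 = 2.


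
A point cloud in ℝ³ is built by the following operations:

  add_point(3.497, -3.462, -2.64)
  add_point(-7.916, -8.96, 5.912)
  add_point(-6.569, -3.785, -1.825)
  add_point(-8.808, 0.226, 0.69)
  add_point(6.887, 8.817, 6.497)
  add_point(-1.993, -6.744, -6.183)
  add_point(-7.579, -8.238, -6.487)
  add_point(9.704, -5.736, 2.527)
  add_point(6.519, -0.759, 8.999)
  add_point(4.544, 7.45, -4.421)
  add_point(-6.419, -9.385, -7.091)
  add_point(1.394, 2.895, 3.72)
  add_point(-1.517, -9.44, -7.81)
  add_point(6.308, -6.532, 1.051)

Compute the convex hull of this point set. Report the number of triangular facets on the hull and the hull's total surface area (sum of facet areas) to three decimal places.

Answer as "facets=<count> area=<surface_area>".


facets=14 area=935.494

Extreme-point indices: [1, 3, 4, 6, 7, 8, 9, 10, 12] — 9 of 14 on the boundary.

Area of each hull facet:
  f1: (p9, p4, p3) → 89.8042
  f2: (p9, p4, p7) → 81.5406
  f3: (p9, p12, p7) → 117.0217
  f4: (p1, p4, p3) → 98.2267
  f5: (p1, p12, p7) → 113.3611
  f6: (p8, p4, p7) → 40.6697
  f7: (p8, p1, p7) → 73.6219
  f8: (p8, p1, p4) → 74.4613
  f9: (p6, p1, p3) → 55.4668
  f10: (p6, p9, p3) → 89.3319
  f11: (p10, p1, p12) → 31.3488
  f12: (p10, p6, p1) → 10.2152
  f13: (p10, p9, p12) → 43.2812
  f14: (p10, p6, p9) → 17.1432
Σ area = 935.494

Check V−E+F: 9 − 21 + 14 = 2.


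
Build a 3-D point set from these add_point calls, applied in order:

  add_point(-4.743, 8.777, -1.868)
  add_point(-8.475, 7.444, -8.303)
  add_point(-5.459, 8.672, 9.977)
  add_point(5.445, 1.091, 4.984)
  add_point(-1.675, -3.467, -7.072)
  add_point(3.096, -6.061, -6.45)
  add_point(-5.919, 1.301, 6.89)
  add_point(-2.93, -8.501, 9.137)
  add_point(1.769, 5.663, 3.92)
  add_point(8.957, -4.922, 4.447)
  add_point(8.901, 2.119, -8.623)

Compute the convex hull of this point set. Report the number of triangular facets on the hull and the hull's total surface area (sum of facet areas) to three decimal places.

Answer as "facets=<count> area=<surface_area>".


11 of the 11 inputs are extreme points: [0, 1, 2, 3, 4, 5, 6, 7, 8, 9, 10].

Triangle areas on the boundary:
  f1: (p2, p7, p9) → 114.4905
  f2: (p5, p7, p9) → 81.6656
  f3: (p6, p7, p1) → 70.4900
  f4: (p6, p2, p1) → 66.3672
  f5: (p6, p2, p7) → 27.2204
  f6: (p4, p7, p1) → 104.7773
  f7: (p4, p5, p7) → 45.7163
  f8: (p3, p2, p9) → 24.1161
  f9: (p3, p8, p2) → 24.1618
  f10: (p0, p2, p1) → 25.7591
  f11: (p0, p8, p2) → 44.5275
  f12: (p10, p3, p8) → 41.8390
  f13: (p10, p0, p8) → 68.3167
  f14: (p10, p5, p9) → 63.0001
  f15: (p10, p3, p9) → 48.7074
  f16: (p10, p0, p1) → 62.7856
  f17: (p10, p4, p1) → 77.7521
  f18: (p10, p4, p5) → 27.9324
Σ area = 1019.625

Euler: V−E+F = 11−27+18 = 2.

facets=18 area=1019.625


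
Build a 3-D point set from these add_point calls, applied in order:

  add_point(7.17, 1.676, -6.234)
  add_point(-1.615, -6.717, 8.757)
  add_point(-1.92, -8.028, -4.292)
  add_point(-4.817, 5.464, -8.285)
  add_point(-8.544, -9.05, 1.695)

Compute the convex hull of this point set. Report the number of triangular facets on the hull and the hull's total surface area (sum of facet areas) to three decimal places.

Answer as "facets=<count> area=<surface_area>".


facets=6 area=488.317

Points on the hull: [0, 1, 2, 3, 4] (5 of 5).

Facet areas (half cross-product norm):
  f1: (p1, p3, p4) → 91.3459
  f2: (p1, p3, p0) → 121.0189
  f3: (p2, p3, p4) → 63.8853
  f4: (p2, p3, p0) → 78.4887
  f5: (p2, p1, p4) → 45.5774
  f6: (p2, p1, p0) → 88.0007
Σ area = 488.317

Check V−E+F: 5 − 9 + 6 = 2.


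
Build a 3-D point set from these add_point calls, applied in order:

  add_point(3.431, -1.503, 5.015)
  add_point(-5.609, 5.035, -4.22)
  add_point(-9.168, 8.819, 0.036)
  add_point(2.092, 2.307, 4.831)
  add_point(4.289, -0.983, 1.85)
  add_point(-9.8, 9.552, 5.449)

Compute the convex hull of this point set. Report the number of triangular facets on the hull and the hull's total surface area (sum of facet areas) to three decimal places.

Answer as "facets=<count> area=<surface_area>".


facets=8 area=248.113

Hull vertices (6/6): indices [0, 1, 2, 3, 4, 5].

Triangle areas on the boundary:
  f1: (p0, p1, p5) → 82.3028
  f2: (p0, p1, p4) → 20.5769
  f3: (p3, p1, p4) → 30.1941
  f4: (p3, p0, p5) → 17.9624
  f5: (p3, p0, p4) → 6.6738
  f6: (p2, p1, p5) → 12.0027
  f7: (p2, p3, p5) → 37.4611
  f8: (p2, p3, p1) → 40.9393
Σ area = 248.113

Euler characteristic 6−12+8 = 2 ✓


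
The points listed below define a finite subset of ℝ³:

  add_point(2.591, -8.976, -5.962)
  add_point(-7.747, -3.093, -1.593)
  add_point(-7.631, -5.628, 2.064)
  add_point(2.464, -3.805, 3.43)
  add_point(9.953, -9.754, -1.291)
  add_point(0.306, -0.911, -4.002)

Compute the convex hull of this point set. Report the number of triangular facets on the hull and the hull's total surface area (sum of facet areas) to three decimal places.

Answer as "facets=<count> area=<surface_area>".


facets=8 area=307.316

6 of the 6 inputs are extreme points: [0, 1, 2, 3, 4, 5].

Triangle areas on the boundary:
  f1: (p3, p5, p1) → 35.7126
  f2: (p3, p5, p4) → 44.0550
  f3: (p0, p5, p1) → 37.2769
  f4: (p0, p5, p4) → 37.0267
  f5: (p2, p3, p1) → 23.0195
  f6: (p2, p3, p4) → 46.8618
  f7: (p2, p0, p1) → 28.2022
  f8: (p2, p0, p4) → 55.1615
Σ area = 307.316

Euler: V−E+F = 6−12+8 = 2.


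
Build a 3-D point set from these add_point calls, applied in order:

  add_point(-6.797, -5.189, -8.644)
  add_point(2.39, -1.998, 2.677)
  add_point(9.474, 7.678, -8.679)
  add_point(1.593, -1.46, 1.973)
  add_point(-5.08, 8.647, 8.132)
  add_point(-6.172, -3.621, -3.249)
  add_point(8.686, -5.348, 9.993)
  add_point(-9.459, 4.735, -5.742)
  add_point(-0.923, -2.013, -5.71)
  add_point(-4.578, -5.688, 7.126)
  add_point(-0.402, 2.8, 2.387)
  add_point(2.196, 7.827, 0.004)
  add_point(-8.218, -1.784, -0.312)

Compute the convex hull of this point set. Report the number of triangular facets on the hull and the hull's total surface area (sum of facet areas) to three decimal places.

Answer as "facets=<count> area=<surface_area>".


facets=10 area=1055.218

7 of the 13 inputs are extreme points: [0, 2, 4, 6, 7, 9, 12].

Per-facet area ½‖(b−a)×(c−a)‖:
  f1: (p4, p2, p7) → 143.5281
  f2: (p4, p6, p2) → 199.5367
  f3: (p0, p2, p7) → 102.4079
  f4: (p0, p6, p2) → 218.2393
  f5: (p9, p4, p6) → 97.5930
  f6: (p9, p0, p6) → 101.5295
  f7: (p12, p0, p7) → 37.5900
  f8: (p12, p9, p0) → 35.5902
  f9: (p12, p4, p7) → 58.3794
  f10: (p12, p9, p4) → 60.8241
Σ area = 1055.218

Euler characteristic 7−15+10 = 2 ✓


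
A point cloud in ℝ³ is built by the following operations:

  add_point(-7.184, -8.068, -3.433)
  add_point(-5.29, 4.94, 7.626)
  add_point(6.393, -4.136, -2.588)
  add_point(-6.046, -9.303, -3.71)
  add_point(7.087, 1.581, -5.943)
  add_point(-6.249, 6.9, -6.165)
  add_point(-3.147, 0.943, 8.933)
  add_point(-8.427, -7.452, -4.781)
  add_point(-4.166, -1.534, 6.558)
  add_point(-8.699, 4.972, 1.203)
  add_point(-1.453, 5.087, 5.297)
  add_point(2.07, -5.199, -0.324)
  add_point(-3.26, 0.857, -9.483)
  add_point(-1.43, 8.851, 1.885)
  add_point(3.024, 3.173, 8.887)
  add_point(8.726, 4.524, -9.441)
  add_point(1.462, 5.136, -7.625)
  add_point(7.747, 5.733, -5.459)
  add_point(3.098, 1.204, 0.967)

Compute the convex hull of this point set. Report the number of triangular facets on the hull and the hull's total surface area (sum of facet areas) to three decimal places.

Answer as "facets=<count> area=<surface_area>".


facets=26 area=905.181

Hull vertices (15/19): indices [0, 1, 2, 3, 5, 6, 7, 8, 9, 11, 12, 13, 14, 15, 17].

Area of each hull facet:
  f1: (p2, p3, p15) → 68.7537
  f2: (p12, p3, p15) → 66.5518
  f3: (p7, p12, p3) → 16.8909
  f4: (p7, p8, p9) → 61.0630
  f5: (p1, p13, p9) → 26.3204
  f6: (p1, p8, p9) → 24.1629
  f7: (p1, p8, p6) → 8.1269
  f8: (p5, p12, p15) → 46.6041
  f9: (p5, p13, p15) → 71.4202
  f10: (p5, p13, p9) → 31.4814
  f11: (p5, p7, p9) → 54.1845
  f12: (p5, p7, p12) → 39.6434
  f13: (p11, p2, p3) → 18.2965
  f14: (p11, p8, p3) → 48.0553
  f15: (p14, p1, p6) → 15.3385
  f16: (p14, p1, p13) → 32.9435
  f17: (p14, p11, p2) → 30.9275
  f18: (p14, p8, p6) → 10.1832
  f19: (p14, p11, p8) → 44.0705
  f20: (p0, p8, p3) → 9.8037
  f21: (p0, p7, p3) → 1.3777
  f22: (p0, p7, p8) → 9.9149
  f23: (p17, p13, p15) → 15.3199
  f24: (p17, p14, p13) → 61.0321
  f25: (p17, p2, p15) → 22.1559
  f26: (p17, p14, p2) → 70.5582
Σ area = 905.181

Check V−E+F: 15 − 39 + 26 = 2.


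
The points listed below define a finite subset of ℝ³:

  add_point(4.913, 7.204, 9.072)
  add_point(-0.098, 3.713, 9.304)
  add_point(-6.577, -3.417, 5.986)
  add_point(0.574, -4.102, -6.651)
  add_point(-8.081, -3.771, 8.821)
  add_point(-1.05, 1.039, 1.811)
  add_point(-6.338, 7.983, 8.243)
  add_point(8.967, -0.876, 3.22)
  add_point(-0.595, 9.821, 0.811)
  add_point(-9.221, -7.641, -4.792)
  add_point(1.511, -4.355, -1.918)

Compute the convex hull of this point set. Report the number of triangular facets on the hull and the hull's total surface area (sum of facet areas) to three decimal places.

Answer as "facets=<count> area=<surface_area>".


Points on the hull: [0, 1, 3, 4, 6, 7, 8, 9, 10] (9 of 11).

Facet areas (half cross-product norm):
  f1: (p6, p8, p9) → 94.8956
  f2: (p3, p8, p9) → 82.9268
  f3: (p3, p8, p7) → 90.6953
  f4: (p4, p6, p9) → 82.1007
  f5: (p4, p6, p1) → 40.7936
  f6: (p0, p8, p7) → 55.2332
  f7: (p0, p4, p7) → 89.6550
  f8: (p0, p4, p1) → 5.5402
  f9: (p0, p6, p8) → 45.9935
  f10: (p0, p6, p1) → 21.8958
  f11: (p10, p3, p9) → 25.5557
  f12: (p10, p3, p7) → 17.8244
  f13: (p10, p4, p9) → 75.7538
  f14: (p10, p4, p7) → 69.5273
Σ area = 798.391

Check V−E+F: 9 − 21 + 14 = 2.

facets=14 area=798.391


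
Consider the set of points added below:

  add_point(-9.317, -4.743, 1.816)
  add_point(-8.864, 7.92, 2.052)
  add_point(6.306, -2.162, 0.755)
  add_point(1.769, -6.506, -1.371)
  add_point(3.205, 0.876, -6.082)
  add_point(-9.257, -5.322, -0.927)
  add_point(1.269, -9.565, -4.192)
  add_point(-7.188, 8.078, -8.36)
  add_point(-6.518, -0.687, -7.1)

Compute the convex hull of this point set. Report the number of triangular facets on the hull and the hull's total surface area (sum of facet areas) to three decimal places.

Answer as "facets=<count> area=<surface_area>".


Hull vertices (9/9): indices [0, 1, 2, 3, 4, 5, 6, 7, 8].

Facet areas (half cross-product norm):
  f1: (p1, p2, p0) → 98.6049
  f2: (p3, p2, p0) → 34.2842
  f3: (p3, p6, p0) → 24.0502
  f4: (p3, p6, p2) → 8.7728
  f5: (p4, p6, p2) → 39.1711
  f6: (p4, p1, p2) → 65.4554
  f7: (p4, p7, p1) → 67.6534
  f8: (p4, p8, p7) → 43.8602
  f9: (p4, p8, p6) → 50.7424
  f10: (p5, p8, p7) → 27.9388
  f11: (p5, p1, p0) → 17.3179
  f12: (p5, p7, p1) → 70.1998
  f13: (p5, p6, p0) → 15.4232
  f14: (p5, p8, p6) → 46.0894
Σ area = 609.564

Euler: V−E+F = 9−21+14 = 2.

facets=14 area=609.564


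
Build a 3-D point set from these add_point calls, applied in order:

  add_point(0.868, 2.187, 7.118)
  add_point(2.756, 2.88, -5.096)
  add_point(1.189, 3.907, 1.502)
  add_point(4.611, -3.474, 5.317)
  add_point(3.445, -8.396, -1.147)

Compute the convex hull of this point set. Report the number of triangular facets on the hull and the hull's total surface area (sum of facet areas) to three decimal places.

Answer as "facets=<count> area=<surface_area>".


Extreme-point indices: [0, 1, 2, 3, 4] — 5 of 5 on the boundary.

Area of each hull facet:
  f1: (p4, p3, p0) → 22.8389
  f2: (p1, p4, p3) → 46.8974
  f3: (p2, p3, p0) → 20.6358
  f4: (p2, p1, p3) → 30.2032
  f5: (p2, p4, p0) → 37.5010
  f6: (p2, p1, p4) → 40.4909
Σ area = 198.567

Check V−E+F: 5 − 9 + 6 = 2.

facets=6 area=198.567


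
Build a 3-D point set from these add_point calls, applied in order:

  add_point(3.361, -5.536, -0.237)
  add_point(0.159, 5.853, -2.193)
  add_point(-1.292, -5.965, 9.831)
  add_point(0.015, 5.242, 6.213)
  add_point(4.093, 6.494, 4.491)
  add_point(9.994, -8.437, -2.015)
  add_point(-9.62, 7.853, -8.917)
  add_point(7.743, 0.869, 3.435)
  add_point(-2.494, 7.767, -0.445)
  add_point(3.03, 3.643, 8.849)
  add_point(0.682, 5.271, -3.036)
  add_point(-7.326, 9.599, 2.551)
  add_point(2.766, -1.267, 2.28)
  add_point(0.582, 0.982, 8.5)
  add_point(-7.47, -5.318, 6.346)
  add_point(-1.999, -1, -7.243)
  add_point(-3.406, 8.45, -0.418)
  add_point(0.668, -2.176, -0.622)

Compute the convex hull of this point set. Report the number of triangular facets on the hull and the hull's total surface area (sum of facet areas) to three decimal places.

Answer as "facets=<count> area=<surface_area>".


facets=18 area=929.949

Points on the hull: [2, 4, 5, 6, 7, 9, 10, 11, 14, 15, 16] (11 of 18).

Facet areas (half cross-product norm):
  f1: (p14, p2, p5) → 56.9834
  f2: (p14, p11, p6) → 90.6040
  f3: (p14, p11, p2) → 53.7049
  f4: (p16, p11, p6) → 26.6149
  f5: (p16, p4, p11) → 21.5340
  f6: (p16, p10, p6) → 30.5893
  f7: (p16, p10, p4) → 23.7524
  f8: (p9, p11, p2) → 70.8371
  f9: (p9, p4, p11) → 31.7633
  f10: (p15, p14, p6) → 89.5941
  f11: (p15, p14, p5) → 113.3718
  f12: (p15, p10, p6) → 45.1542
  f13: (p15, p10, p5) → 60.1787
  f14: (p7, p10, p5) → 57.0509
  f15: (p7, p10, p4) → 28.3283
  f16: (p7, p9, p4) → 17.6398
  f17: (p7, p2, p5) → 71.5379
  f18: (p7, p9, p2) → 40.7095
Σ area = 929.949

Euler characteristic 11−27+18 = 2 ✓


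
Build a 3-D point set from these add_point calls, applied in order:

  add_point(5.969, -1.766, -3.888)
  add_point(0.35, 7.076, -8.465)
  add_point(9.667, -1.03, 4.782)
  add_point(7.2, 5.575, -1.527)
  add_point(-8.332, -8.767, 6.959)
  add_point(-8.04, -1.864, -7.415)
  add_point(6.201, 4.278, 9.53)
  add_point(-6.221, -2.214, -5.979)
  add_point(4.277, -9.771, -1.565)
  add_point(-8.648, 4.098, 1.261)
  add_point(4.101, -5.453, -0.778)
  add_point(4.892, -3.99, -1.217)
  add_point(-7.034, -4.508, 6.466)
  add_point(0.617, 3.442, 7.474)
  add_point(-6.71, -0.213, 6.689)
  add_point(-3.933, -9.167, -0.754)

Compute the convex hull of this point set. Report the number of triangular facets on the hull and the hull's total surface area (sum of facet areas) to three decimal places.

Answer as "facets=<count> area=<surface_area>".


facets=20 area=979.253

Extreme-point indices: [0, 1, 2, 3, 4, 5, 6, 8, 9, 13, 14, 15] — 12 of 16 on the boundary.

Facet areas (half cross-product norm):
  f1: (p4, p8, p2) → 92.0345
  f2: (p6, p4, p2) → 76.4417
  f3: (p6, p3, p2) → 36.8409
  f4: (p6, p1, p9) → 112.2444
  f5: (p6, p3, p1) → 41.8334
  f6: (p5, p1, p8) → 96.0695
  f7: (p5, p1, p9) → 61.8626
  f8: (p5, p4, p9) → 72.9207
  f9: (p0, p1, p8) → 32.7284
  f10: (p0, p3, p1) → 37.8938
  f11: (p0, p8, p2) → 40.0070
  f12: (p0, p3, p2) → 33.6343
  f13: (p14, p4, p9) → 25.9406
  f14: (p14, p6, p4) → 53.2863
  f15: (p15, p4, p8) → 29.9582
  f16: (p15, p5, p8) → 41.1357
  f17: (p15, p5, p4) → 45.0771
  f18: (p13, p6, p9) → 10.2191
  f19: (p13, p14, p9) → 29.5708
  f20: (p13, p14, p6) → 9.5545
Σ area = 979.253

Euler: V−E+F = 12−30+20 = 2.


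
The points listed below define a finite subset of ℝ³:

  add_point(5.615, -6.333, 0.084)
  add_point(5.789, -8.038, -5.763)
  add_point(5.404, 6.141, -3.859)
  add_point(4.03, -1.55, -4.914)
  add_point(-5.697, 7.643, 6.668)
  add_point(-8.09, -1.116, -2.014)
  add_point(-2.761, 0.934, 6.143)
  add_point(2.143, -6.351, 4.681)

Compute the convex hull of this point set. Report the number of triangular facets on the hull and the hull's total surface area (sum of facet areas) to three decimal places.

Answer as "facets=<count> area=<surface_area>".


facets=12 area=543.123

Hull vertices (8/8): indices [0, 1, 2, 3, 4, 5, 6, 7].

Triangle areas on the boundary:
  f1: (p2, p4, p5) → 88.3356
  f2: (p2, p0, p1) → 39.8510
  f3: (p7, p1, p5) → 73.4686
  f4: (p7, p0, p1) → 10.9369
  f5: (p7, p2, p4) → 106.1852
  f6: (p7, p2, p0) → 36.6438
  f7: (p3, p1, p5) → 40.0971
  f8: (p3, p2, p5) → 48.8852
  f9: (p3, p2, p1) → 11.3239
  f10: (p6, p4, p5) → 36.5323
  f11: (p6, p7, p5) → 44.3196
  f12: (p6, p7, p4) → 6.5439
Σ area = 543.123

Euler: V−E+F = 8−18+12 = 2.


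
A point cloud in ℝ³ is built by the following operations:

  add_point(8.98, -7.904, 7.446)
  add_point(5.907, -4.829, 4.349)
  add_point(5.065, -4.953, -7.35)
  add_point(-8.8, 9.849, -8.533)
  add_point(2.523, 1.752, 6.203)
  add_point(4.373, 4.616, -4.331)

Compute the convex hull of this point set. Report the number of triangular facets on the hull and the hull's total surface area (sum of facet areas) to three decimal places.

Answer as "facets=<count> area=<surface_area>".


Points on the hull: [0, 2, 3, 4, 5] (5 of 6).

Facet areas (half cross-product norm):
  f1: (p2, p0, p3) → 147.4322
  f2: (p5, p2, p3) → 70.6179
  f3: (p5, p2, p0) → 78.0849
  f4: (p4, p0, p3) → 82.6318
  f5: (p4, p5, p3) → 79.9652
  f6: (p4, p5, p0) → 63.0496
Σ area = 521.782

Euler: V−E+F = 5−9+6 = 2.

facets=6 area=521.782


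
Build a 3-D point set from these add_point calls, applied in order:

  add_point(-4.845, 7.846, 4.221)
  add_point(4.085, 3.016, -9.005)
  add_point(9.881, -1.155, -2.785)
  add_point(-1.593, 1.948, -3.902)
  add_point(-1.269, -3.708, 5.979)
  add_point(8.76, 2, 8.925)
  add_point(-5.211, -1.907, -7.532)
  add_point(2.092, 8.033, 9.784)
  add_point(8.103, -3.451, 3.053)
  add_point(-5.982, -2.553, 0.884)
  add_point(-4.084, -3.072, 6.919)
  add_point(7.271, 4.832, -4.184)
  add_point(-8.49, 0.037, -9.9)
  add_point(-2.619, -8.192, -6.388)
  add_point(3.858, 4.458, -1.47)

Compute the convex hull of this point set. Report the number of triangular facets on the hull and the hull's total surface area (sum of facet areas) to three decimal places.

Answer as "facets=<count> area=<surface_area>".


Extreme-point indices: [0, 1, 2, 4, 5, 7, 8, 9, 10, 11, 12, 13] — 12 of 15 on the boundary.

Facet areas (half cross-product norm):
  f1: (p9, p13, p12) → 48.3314
  f2: (p9, p10, p13) → 25.8465
  f3: (p8, p13, p2) → 47.4323
  f4: (p1, p11, p2) → 20.1206
  f5: (p1, p13, p12) → 64.1586
  f6: (p1, p13, p2) → 61.8990
  f7: (p4, p10, p13) → 19.3454
  f8: (p4, p8, p13) → 63.9678
  f9: (p0, p11, p7) → 64.3625
  f10: (p0, p1, p11) → 45.4332
  f11: (p0, p1, p12) → 99.0485
  f12: (p0, p9, p12) → 62.1426
  f13: (p0, p10, p7) → 49.2902
  f14: (p0, p9, p10) → 33.8099
  f15: (p5, p4, p8) → 39.1832
  f16: (p5, p8, p2) → 24.1004
  f17: (p5, p10, p7) → 57.1079
  f18: (p5, p4, p10) → 14.4052
  f19: (p5, p11, p2) → 40.5839
  f20: (p5, p11, p7) → 60.4345
Σ area = 941.003

Euler characteristic 12−30+20 = 2 ✓

facets=20 area=941.003


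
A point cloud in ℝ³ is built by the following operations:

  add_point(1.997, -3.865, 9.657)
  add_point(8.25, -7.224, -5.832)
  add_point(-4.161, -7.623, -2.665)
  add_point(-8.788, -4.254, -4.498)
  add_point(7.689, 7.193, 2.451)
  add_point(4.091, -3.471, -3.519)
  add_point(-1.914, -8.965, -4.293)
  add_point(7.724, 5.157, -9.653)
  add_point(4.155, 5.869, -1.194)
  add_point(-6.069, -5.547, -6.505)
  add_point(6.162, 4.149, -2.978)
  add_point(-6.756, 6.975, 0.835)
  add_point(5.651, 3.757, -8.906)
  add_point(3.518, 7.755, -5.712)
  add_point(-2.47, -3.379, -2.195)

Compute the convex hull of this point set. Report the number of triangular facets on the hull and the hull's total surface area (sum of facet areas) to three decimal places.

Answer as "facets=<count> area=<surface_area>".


facets=16 area=900.634

Extreme-point indices: [0, 1, 2, 3, 4, 6, 7, 9, 11, 13] — 10 of 15 on the boundary.

Facet areas (half cross-product norm):
  f1: (p11, p13, p3) → 76.8387
  f2: (p11, p0, p3) → 99.8888
  f3: (p7, p13, p3) → 52.9960
  f4: (p6, p0, p1) → 78.9098
  f5: (p4, p11, p13) → 55.7862
  f6: (p4, p11, p0) → 97.8928
  f7: (p4, p7, p13) → 28.2760
  f8: (p4, p0, p1) → 109.3870
  f9: (p4, p7, p1) → 78.8872
  f10: (p2, p0, p3) → 38.3661
  f11: (p2, p6, p3) → 7.0839
  f12: (p2, p6, p0) → 21.2718
  f13: (p9, p7, p1) → 92.2985
  f14: (p9, p6, p1) → 25.4840
  f15: (p9, p7, p3) → 28.3808
  f16: (p9, p6, p3) → 8.8865
Σ area = 900.634

Euler characteristic 10−24+16 = 2 ✓


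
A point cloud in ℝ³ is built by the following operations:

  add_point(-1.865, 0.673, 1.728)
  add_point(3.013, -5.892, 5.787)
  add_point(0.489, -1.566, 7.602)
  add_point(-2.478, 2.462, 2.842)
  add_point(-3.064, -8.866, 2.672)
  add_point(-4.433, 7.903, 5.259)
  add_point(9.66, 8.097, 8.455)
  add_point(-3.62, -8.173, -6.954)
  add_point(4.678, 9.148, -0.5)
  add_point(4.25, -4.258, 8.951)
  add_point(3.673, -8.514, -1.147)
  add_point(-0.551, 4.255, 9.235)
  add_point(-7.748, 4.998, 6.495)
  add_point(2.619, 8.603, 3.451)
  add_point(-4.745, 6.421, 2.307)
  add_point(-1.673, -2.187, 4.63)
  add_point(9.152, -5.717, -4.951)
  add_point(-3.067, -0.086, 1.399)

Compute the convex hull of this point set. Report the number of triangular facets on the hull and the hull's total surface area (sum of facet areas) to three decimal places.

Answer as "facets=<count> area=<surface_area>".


Points on the hull: [1, 4, 5, 6, 7, 8, 9, 10, 11, 12, 13, 14, 16] (13 of 18).

Facet areas (half cross-product norm):
  f1: (p7, p4, p12) → 72.0649
  f2: (p9, p4, p12) → 76.2205
  f3: (p9, p16, p6) → 99.6663
  f4: (p8, p16, p6) → 83.1732
  f5: (p8, p16, p7) → 106.0946
  f6: (p10, p7, p4) → 33.5771
  f7: (p10, p16, p7) → 32.6591
  f8: (p10, p9, p16) → 37.9283
  f9: (p11, p9, p12) → 32.0717
  f10: (p11, p9, p6) → 52.8292
  f11: (p13, p8, p6) → 19.2200
  f12: (p14, p7, p12) → 45.0482
  f13: (p14, p8, p7) → 88.3517
  f14: (p1, p9, p4) → 8.5748
  f15: (p1, p10, p4) → 24.6399
  f16: (p1, p10, p9) → 5.9506
  f17: (p5, p14, p12) → 7.5469
  f18: (p5, p13, p6) → 24.4165
  f19: (p5, p13, p8) → 12.1621
  f20: (p5, p14, p8) → 16.9139
  f21: (p5, p11, p12) → 15.1574
  f22: (p5, p11, p6) → 34.5649
Σ area = 928.832

Check V−E+F: 13 − 33 + 22 = 2.

facets=22 area=928.832


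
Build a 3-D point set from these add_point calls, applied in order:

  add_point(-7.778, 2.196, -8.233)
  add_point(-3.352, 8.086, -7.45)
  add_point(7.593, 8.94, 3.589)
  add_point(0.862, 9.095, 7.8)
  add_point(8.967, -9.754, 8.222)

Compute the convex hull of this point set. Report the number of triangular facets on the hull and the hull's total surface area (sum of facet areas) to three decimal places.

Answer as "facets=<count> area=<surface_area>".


facets=6 area=636.200

Points on the hull: [0, 1, 2, 3, 4] (5 of 5).

Area of each hull facet:
  f1: (p3, p4, p0) → 198.0592
  f2: (p1, p4, p0) → 97.2355
  f3: (p1, p3, p0) → 55.8174
  f4: (p2, p3, p4) → 76.5780
  f5: (p2, p1, p4) → 148.1912
  f6: (p2, p1, p3) → 60.3188
Σ area = 636.200

Euler characteristic 5−9+6 = 2 ✓


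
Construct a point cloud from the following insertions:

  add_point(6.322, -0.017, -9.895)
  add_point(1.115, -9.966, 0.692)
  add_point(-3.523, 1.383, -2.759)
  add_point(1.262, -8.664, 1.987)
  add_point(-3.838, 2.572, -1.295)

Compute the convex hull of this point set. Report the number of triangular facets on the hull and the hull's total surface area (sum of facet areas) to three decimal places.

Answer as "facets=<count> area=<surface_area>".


Points on the hull: [0, 1, 2, 3, 4] (5 of 5).

Area of each hull facet:
  f1: (p3, p0, p4) → 82.4681
  f2: (p3, p1, p4) → 10.7304
  f3: (p3, p1, p0) → 14.2157
  f4: (p2, p0, p4) → 8.8924
  f5: (p2, p1, p4) → 11.1249
  f6: (p2, p1, p0) → 75.7270
Σ area = 203.158

Euler characteristic 5−9+6 = 2 ✓

facets=6 area=203.158


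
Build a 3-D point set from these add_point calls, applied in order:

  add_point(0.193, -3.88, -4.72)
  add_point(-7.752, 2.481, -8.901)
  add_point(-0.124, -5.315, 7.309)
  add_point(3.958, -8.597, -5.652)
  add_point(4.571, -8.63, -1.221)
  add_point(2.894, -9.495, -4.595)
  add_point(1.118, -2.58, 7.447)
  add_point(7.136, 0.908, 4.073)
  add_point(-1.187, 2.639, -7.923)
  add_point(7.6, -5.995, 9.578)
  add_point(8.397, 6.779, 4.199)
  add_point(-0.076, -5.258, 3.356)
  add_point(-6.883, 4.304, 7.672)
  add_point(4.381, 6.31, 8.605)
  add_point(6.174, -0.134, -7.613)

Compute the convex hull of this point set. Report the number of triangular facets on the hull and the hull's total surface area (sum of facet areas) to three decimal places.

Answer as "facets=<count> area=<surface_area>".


facets=18 area=924.470

Points on the hull: [1, 2, 3, 4, 5, 8, 9, 10, 12, 13, 14] (11 of 15).

Facet areas (half cross-product norm):
  f1: (p12, p10, p1) → 130.9280
  f2: (p14, p9, p10) → 95.3303
  f3: (p13, p9, p10) → 38.1145
  f4: (p13, p12, p10) → 27.1235
  f5: (p13, p12, p9) → 72.9493
  f6: (p2, p9, p5) → 52.4010
  f7: (p2, p12, p9) → 37.6646
  f8: (p2, p5, p1) → 106.5047
  f9: (p2, p12, p1) → 97.7868
  f10: (p8, p10, p1) → 37.3911
  f11: (p8, p14, p1) → 10.1168
  f12: (p8, p14, p10) → 54.5740
  f13: (p3, p5, p1) → 14.3651
  f14: (p3, p14, p1) → 63.7036
  f15: (p3, p14, p9) → 71.1589
  f16: (p4, p9, p5) → 4.0525
  f17: (p4, p3, p5) → 3.3413
  f18: (p4, p3, p9) → 6.9638
Σ area = 924.470

Euler characteristic 11−27+18 = 2 ✓


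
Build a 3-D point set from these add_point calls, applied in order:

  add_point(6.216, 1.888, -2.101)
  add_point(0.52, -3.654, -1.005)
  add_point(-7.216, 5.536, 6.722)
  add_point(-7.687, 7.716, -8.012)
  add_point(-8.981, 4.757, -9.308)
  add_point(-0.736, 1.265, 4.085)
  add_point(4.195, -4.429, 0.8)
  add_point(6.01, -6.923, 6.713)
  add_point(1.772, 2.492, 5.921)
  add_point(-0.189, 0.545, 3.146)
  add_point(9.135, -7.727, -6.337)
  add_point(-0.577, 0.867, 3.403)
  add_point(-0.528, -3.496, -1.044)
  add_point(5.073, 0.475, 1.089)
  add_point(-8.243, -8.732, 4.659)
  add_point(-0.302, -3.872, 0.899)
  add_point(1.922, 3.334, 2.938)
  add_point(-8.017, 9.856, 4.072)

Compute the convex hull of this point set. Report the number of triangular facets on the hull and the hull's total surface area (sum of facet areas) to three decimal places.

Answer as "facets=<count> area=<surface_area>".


Extreme-point indices: [0, 2, 3, 4, 7, 8, 10, 14, 16, 17] — 10 of 18 on the boundary.

Triangle areas on the boundary:
  f1: (p14, p10, p4) → 184.5589
  f2: (p17, p14, p4) → 126.1420
  f3: (p7, p14, p10) → 97.2118
  f4: (p0, p7, p10) → 63.8086
  f5: (p2, p17, p14) → 24.6771
  f6: (p2, p7, p14) → 102.4730
  f7: (p3, p17, p4) → 18.4390
  f8: (p3, p0, p17) → 95.6039
  f9: (p3, p10, p4) → 38.3256
  f10: (p3, p0, p10) → 80.7078
  f11: (p16, p0, p17) → 28.3067
  f12: (p8, p2, p7) → 36.5840
  f13: (p8, p2, p17) → 22.6681
  f14: (p8, p16, p17) → 18.5262
  f15: (p8, p0, p7) → 46.7100
  f16: (p8, p16, p0) → 7.6350
Σ area = 992.378

Euler characteristic 10−24+16 = 2 ✓

facets=16 area=992.378


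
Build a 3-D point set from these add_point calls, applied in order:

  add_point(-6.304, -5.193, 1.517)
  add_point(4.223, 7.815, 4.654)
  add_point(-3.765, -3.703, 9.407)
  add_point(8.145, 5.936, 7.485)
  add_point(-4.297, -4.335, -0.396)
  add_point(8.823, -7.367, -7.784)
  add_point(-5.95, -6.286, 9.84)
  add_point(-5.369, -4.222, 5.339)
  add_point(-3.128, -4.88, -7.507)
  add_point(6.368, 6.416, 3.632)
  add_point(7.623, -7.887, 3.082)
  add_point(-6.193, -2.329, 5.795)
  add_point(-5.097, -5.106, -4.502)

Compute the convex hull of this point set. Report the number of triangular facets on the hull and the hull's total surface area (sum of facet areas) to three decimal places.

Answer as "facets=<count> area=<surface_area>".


Points on the hull: [0, 1, 2, 3, 5, 6, 8, 9, 10, 11, 12] (11 of 13).

Triangle areas on the boundary:
  f1: (p6, p10, p5) → 70.6101
  f2: (p9, p8, p5) → 105.1087
  f3: (p9, p8, p1) → 25.2612
  f4: (p12, p8, p5) → 18.4754
  f5: (p12, p6, p5) → 100.5000
  f6: (p12, p6, p0) → 6.7891
  f7: (p12, p8, p1) → 32.9252
  f8: (p11, p2, p1) → 33.0835
  f9: (p11, p6, p2) → 7.7828
  f10: (p11, p6, p0) → 14.2708
  f11: (p11, p12, p0) → 9.4343
  f12: (p11, p12, p1) → 78.1384
  f13: (p3, p6, p10) → 108.3745
  f14: (p3, p6, p2) → 4.8907
  f15: (p3, p10, p5) → 76.8758
  f16: (p3, p9, p5) → 34.8590
  f17: (p3, p2, p1) → 38.3555
  f18: (p3, p9, p1) → 5.8807
Σ area = 771.616

Check V−E+F: 11 − 27 + 18 = 2.

facets=18 area=771.616


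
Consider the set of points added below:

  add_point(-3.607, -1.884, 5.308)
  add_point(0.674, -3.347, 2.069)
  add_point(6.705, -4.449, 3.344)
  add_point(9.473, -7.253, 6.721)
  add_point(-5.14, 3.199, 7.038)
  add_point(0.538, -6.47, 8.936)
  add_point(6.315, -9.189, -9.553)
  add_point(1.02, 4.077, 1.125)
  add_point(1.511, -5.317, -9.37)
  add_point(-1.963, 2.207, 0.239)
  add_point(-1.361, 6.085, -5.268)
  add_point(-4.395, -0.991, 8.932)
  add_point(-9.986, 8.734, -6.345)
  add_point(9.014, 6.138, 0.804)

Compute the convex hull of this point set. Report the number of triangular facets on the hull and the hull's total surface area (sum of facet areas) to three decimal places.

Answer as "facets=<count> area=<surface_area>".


Points on the hull: [0, 3, 4, 5, 6, 8, 10, 11, 12, 13] (10 of 14).

Area of each hull facet:
  f1: (p6, p5, p3) → 76.9563
  f2: (p13, p6, p3) → 116.8391
  f3: (p8, p6, p5) → 56.6639
  f4: (p0, p8, p12) → 125.4034
  f5: (p0, p8, p5) → 56.4670
  f6: (p11, p5, p3) → 23.9836
  f7: (p11, p13, p3) → 105.7970
  f8: (p11, p0, p5) → 13.3614
  f9: (p11, p0, p12) → 29.3268
  f10: (p10, p13, p12) → 26.1650
  f11: (p10, p13, p6) → 102.5834
  f12: (p10, p8, p12) → 50.6177
  f13: (p10, p8, p6) → 24.8192
  f14: (p4, p13, p12) → 119.1993
  f15: (p4, p11, p12) → 24.1921
  f16: (p4, p11, p13) → 36.0323
Σ area = 988.408

Euler characteristic 10−24+16 = 2 ✓

facets=16 area=988.408


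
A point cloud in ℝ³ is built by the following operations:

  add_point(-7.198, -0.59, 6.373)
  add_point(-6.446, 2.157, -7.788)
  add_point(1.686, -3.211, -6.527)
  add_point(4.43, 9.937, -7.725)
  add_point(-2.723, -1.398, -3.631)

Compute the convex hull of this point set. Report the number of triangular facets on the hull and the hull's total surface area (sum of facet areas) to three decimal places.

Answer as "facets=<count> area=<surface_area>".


Extreme-point indices: [0, 1, 2, 3, 4] — 5 of 5 on the boundary.

Triangle areas on the boundary:
  f1: (p2, p3, p0) → 107.0406
  f2: (p1, p3, p0) → 95.5100
  f3: (p1, p2, p3) → 61.3919
  f4: (p4, p2, p0) → 17.6101
  f5: (p4, p1, p0) → 34.6423
  f6: (p4, p1, p2) → 17.6424
Σ area = 333.837

Check V−E+F: 5 − 9 + 6 = 2.

facets=6 area=333.837


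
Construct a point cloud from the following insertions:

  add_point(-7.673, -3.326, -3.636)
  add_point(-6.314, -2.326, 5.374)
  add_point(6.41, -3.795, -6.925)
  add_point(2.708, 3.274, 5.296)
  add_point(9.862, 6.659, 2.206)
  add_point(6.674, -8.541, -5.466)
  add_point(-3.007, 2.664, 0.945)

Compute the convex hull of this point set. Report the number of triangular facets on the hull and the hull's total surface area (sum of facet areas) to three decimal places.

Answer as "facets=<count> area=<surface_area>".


Hull vertices (7/7): indices [0, 1, 2, 3, 4, 5, 6].

Area of each hull facet:
  f1: (p1, p5, p0) → 70.4584
  f2: (p2, p5, p0) → 35.9683
  f3: (p2, p5, p4) → 30.8461
  f4: (p6, p1, p0) → 30.5535
  f5: (p6, p2, p0) → 59.5314
  f6: (p6, p2, p4) → 83.5540
  f7: (p3, p6, p4) → 26.8354
  f8: (p3, p6, p1) → 26.8068
  f9: (p3, p5, p4) → 69.1101
  f10: (p3, p1, p5) → 86.1715
Σ area = 519.835

Euler: V−E+F = 7−15+10 = 2.

facets=10 area=519.835


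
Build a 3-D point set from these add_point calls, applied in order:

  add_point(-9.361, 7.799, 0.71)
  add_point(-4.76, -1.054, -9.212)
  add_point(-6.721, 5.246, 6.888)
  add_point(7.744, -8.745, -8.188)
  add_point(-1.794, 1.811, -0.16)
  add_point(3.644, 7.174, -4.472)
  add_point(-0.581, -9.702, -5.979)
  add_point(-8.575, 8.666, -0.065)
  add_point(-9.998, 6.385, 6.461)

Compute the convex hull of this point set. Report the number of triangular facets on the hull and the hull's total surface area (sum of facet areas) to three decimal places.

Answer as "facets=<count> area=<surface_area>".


facets=12 area=653.550

8 of the 9 inputs are extreme points: [0, 1, 2, 3, 5, 6, 7, 8].

Area of each hull facet:
  f1: (p1, p6, p8) → 90.0917
  f2: (p1, p6, p3) → 42.8308
  f3: (p5, p1, p3) → 90.3374
  f4: (p2, p6, p8) → 32.4489
  f5: (p2, p6, p3) → 83.3523
  f6: (p2, p5, p8) → 23.5064
  f7: (p2, p5, p3) → 127.7760
  f8: (p7, p5, p8) → 40.8936
  f9: (p7, p5, p1) → 75.2574
  f10: (p0, p1, p8) → 34.5353
  f11: (p0, p7, p8) → 2.8134
  f12: (p0, p7, p1) → 9.7068
Σ area = 653.550

Euler characteristic 8−18+12 = 2 ✓


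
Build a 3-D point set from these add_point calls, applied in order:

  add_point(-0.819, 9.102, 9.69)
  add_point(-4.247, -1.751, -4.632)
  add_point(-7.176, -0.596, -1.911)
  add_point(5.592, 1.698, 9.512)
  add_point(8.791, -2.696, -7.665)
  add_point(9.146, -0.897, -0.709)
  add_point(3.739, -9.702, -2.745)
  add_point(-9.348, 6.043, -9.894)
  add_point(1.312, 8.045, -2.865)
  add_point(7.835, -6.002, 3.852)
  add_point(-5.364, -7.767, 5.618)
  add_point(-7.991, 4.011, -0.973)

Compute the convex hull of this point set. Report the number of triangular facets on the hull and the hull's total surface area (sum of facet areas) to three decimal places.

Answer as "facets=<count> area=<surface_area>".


facets=16 area=1035.908

Points on the hull: [0, 3, 4, 5, 6, 7, 8, 9, 10, 11] (10 of 12).

Facet areas (half cross-product norm):
  f1: (p10, p6, p7) → 128.0197
  f2: (p4, p6, p7) → 100.2135
  f3: (p11, p0, p7) → 43.0498
  f4: (p11, p10, p7) → 46.7126
  f5: (p11, p10, p0) → 93.9034
  f6: (p3, p0, p5) → 49.9052
  f7: (p3, p10, p0) → 73.4304
  f8: (p8, p0, p5) → 77.1939
  f9: (p8, p4, p5) → 43.4492
  f10: (p8, p0, p7) → 75.3338
  f11: (p8, p4, p7) → 89.2551
  f12: (p9, p3, p5) → 33.8005
  f13: (p9, p4, p5) → 22.5093
  f14: (p9, p4, p6) → 42.1619
  f15: (p9, p10, p6) → 52.3341
  f16: (p9, p3, p10) → 64.6351
Σ area = 1035.908

Euler: V−E+F = 10−24+16 = 2.


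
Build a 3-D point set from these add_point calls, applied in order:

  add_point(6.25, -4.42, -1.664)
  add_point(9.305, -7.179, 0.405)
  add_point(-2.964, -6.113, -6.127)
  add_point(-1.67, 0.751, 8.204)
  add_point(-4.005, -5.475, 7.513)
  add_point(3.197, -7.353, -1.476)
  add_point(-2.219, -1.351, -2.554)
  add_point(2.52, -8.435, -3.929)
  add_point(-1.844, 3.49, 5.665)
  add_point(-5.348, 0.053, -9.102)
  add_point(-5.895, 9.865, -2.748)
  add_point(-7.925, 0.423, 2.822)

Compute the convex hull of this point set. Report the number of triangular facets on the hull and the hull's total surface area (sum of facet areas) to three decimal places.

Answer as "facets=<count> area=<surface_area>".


facets=16 area=661.197

Hull vertices (10/12): indices [0, 1, 2, 3, 4, 7, 8, 9, 10, 11].

Area of each hull facet:
  f1: (p9, p10, p11) → 58.8860
  f2: (p3, p10, p11) → 45.4855
  f3: (p2, p9, p11) → 42.1210
  f4: (p0, p10, p1) → 17.9187
  f5: (p0, p9, p10) → 84.7482
  f6: (p8, p10, p1) → 85.4775
  f7: (p8, p3, p1) → 29.1481
  f8: (p8, p3, p10) → 7.4928
  f9: (p7, p2, p9) → 15.5442
  f10: (p7, p0, p1) → 13.4288
  f11: (p7, p0, p9) → 37.4245
  f12: (p4, p3, p1) → 50.1581
  f13: (p4, p7, p1) → 54.8172
  f14: (p4, p3, p11) → 25.6573
  f15: (p4, p2, p11) → 50.9429
  f16: (p4, p7, p2) → 41.9462
Σ area = 661.197

Euler: V−E+F = 10−24+16 = 2.


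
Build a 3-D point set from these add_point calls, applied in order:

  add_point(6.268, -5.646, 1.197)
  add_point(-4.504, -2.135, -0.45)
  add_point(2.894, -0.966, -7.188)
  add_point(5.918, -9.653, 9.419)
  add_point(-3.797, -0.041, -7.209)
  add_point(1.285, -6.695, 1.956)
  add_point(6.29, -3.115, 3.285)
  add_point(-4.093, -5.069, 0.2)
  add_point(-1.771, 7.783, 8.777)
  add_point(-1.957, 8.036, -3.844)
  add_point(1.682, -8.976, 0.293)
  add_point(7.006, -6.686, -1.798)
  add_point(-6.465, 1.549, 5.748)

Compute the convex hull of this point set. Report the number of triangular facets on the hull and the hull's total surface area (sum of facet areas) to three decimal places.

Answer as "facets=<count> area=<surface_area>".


Points on the hull: [2, 3, 4, 6, 7, 8, 9, 10, 11, 12] (10 of 13).

Area of each hull facet:
  f1: (p4, p9, p12) → 53.7058
  f2: (p8, p9, p12) → 49.3974
  f3: (p2, p4, p9) → 30.0977
  f4: (p2, p10, p11) → 27.2976
  f5: (p2, p10, p4) → 37.2408
  f6: (p6, p8, p9) → 86.4030
  f7: (p6, p2, p11) → 27.6598
  f8: (p6, p2, p9) → 60.3424
  f9: (p7, p4, p12) → 39.8891
  f10: (p7, p10, p4) → 29.8152
  f11: (p3, p10, p11) → 31.0502
  f12: (p3, p6, p11) → 27.7600
  f13: (p3, p7, p12) → 64.2873
  f14: (p3, p7, p10) → 32.2599
  f15: (p3, p8, p12) → 71.5567
  f16: (p3, p6, p8) → 63.2989
Σ area = 732.062

Euler characteristic 10−24+16 = 2 ✓

facets=16 area=732.062


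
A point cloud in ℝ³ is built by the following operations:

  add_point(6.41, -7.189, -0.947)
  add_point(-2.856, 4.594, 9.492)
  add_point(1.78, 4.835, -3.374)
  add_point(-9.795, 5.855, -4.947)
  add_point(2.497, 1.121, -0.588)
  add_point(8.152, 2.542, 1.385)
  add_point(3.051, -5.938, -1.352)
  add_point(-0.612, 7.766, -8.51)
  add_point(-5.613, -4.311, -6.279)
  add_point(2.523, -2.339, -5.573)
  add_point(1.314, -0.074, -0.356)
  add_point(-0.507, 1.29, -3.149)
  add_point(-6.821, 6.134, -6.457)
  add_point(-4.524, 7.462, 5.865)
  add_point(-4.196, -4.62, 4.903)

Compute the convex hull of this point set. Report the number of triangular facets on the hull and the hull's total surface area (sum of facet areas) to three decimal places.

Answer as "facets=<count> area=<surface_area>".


facets=16 area=764.534

Hull vertices (10/15): indices [0, 1, 3, 5, 7, 8, 9, 12, 13, 14].

Area of each hull facet:
  f1: (p1, p0, p5) → 69.5124
  f2: (p14, p1, p3) → 77.0324
  f3: (p14, p1, p0) → 61.6471
  f4: (p8, p14, p3) → 62.3596
  f5: (p8, p14, p0) → 65.2542
  f6: (p9, p0, p5) → 36.4514
  f7: (p9, p7, p5) → 55.6849
  f8: (p9, p8, p0) → 29.9820
  f9: (p9, p8, p7) → 45.9650
  f10: (p13, p1, p5) → 33.8790
  f11: (p13, p7, p5) → 90.6277
  f12: (p13, p1, p3) → 20.4629
  f13: (p13, p7, p3) → 60.5353
  f14: (p12, p7, p3) → 2.4501
  f15: (p12, p8, p3) → 17.5977
  f16: (p12, p8, p7) → 35.0921
Σ area = 764.534

Check V−E+F: 10 − 24 + 16 = 2.


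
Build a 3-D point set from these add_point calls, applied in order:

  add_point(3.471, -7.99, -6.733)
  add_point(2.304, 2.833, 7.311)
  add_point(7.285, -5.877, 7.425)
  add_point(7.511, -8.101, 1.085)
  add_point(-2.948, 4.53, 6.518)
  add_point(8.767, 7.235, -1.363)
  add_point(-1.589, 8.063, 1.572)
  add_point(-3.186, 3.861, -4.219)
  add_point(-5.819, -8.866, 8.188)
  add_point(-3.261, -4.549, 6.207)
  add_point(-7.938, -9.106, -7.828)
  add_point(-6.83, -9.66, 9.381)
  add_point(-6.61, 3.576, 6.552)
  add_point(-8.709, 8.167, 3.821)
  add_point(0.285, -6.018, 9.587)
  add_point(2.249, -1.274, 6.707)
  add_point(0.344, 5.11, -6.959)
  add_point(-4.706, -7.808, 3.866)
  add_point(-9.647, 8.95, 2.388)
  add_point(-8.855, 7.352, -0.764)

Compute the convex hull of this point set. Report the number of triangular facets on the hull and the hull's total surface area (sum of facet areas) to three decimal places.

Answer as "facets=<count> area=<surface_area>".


facets=26 area=1187.671

Extreme-point indices: [0, 1, 2, 3, 4, 5, 6, 10, 11, 12, 13, 14, 16, 18, 19] — 15 of 20 on the boundary.

Per-facet area ½‖(b−a)×(c−a)‖:
  f1: (p10, p11, p18) → 159.7825
  f2: (p3, p10, p11) → 128.5659
  f3: (p16, p5, p18) → 72.4581
  f4: (p6, p5, p18) → 7.7632
  f5: (p6, p1, p5) → 44.7767
  f6: (p2, p3, p11) → 49.4269
  f7: (p2, p3, p5) → 51.5659
  f8: (p2, p1, p5) → 58.4838
  f9: (p19, p10, p18) → 21.1453
  f10: (p19, p16, p18) → 13.7417
  f11: (p19, p16, p10) → 91.1538
  f12: (p0, p3, p10) → 42.7138
  f13: (p0, p16, p10) → 76.8225
  f14: (p0, p3, p5) → 68.1077
  f15: (p0, p16, p5) → 69.5946
  f16: (p13, p11, p18) → 13.1155
  f17: (p13, p12, p11) → 18.7625
  f18: (p13, p6, p18) → 6.8053
  f19: (p13, p6, p1) → 31.5089
  f20: (p14, p2, p11) → 15.3731
  f21: (p14, p2, p1) → 32.7539
  f22: (p14, p12, p11) → 48.2059
  f23: (p14, p12, p1) → 41.7290
  f24: (p4, p12, p1) → 5.8307
  f25: (p4, p13, p1) → 6.7437
  f26: (p4, p13, p12) → 10.7406
Σ area = 1187.671

Check V−E+F: 15 − 39 + 26 = 2.
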